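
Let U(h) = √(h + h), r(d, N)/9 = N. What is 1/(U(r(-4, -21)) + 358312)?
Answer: 179156/64193744861 - 3*I*√42/128387489722 ≈ 2.7909e-6 - 1.5143e-10*I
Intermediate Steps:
r(d, N) = 9*N
U(h) = √2*√h (U(h) = √(2*h) = √2*√h)
1/(U(r(-4, -21)) + 358312) = 1/(√2*√(9*(-21)) + 358312) = 1/(√2*√(-189) + 358312) = 1/(√2*(3*I*√21) + 358312) = 1/(3*I*√42 + 358312) = 1/(358312 + 3*I*√42)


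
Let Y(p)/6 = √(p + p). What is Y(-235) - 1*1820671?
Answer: -1820671 + 6*I*√470 ≈ -1.8207e+6 + 130.08*I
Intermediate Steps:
Y(p) = 6*√2*√p (Y(p) = 6*√(p + p) = 6*√(2*p) = 6*(√2*√p) = 6*√2*√p)
Y(-235) - 1*1820671 = 6*√2*√(-235) - 1*1820671 = 6*√2*(I*√235) - 1820671 = 6*I*√470 - 1820671 = -1820671 + 6*I*√470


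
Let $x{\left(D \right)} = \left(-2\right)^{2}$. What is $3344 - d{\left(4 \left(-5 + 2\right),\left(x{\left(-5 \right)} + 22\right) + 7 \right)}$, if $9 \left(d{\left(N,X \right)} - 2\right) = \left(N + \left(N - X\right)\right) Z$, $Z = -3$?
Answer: $3323$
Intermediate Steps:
$x{\left(D \right)} = 4$
$d{\left(N,X \right)} = 2 - \frac{2 N}{3} + \frac{X}{3}$ ($d{\left(N,X \right)} = 2 + \frac{\left(N + \left(N - X\right)\right) \left(-3\right)}{9} = 2 + \frac{\left(- X + 2 N\right) \left(-3\right)}{9} = 2 + \frac{- 6 N + 3 X}{9} = 2 - \left(- \frac{X}{3} + \frac{2 N}{3}\right) = 2 - \frac{2 N}{3} + \frac{X}{3}$)
$3344 - d{\left(4 \left(-5 + 2\right),\left(x{\left(-5 \right)} + 22\right) + 7 \right)} = 3344 - \left(2 - \frac{2 \cdot 4 \left(-5 + 2\right)}{3} + \frac{\left(4 + 22\right) + 7}{3}\right) = 3344 - \left(2 - \frac{2 \cdot 4 \left(-3\right)}{3} + \frac{26 + 7}{3}\right) = 3344 - \left(2 - -8 + \frac{1}{3} \cdot 33\right) = 3344 - \left(2 + 8 + 11\right) = 3344 - 21 = 3323$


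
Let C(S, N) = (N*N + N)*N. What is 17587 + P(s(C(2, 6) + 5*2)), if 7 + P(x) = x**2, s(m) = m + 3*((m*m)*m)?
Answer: 2911082243184496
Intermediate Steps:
C(S, N) = N*(N + N**2) (C(S, N) = (N**2 + N)*N = (N + N**2)*N = N*(N + N**2))
s(m) = m + 3*m**3 (s(m) = m + 3*(m**2*m) = m + 3*m**3)
P(x) = -7 + x**2
17587 + P(s(C(2, 6) + 5*2)) = 17587 + (-7 + ((6**2*(1 + 6) + 5*2) + 3*(6**2*(1 + 6) + 5*2)**3)**2) = 17587 + (-7 + ((36*7 + 10) + 3*(36*7 + 10)**3)**2) = 17587 + (-7 + ((252 + 10) + 3*(252 + 10)**3)**2) = 17587 + (-7 + (262 + 3*262**3)**2) = 17587 + (-7 + (262 + 3*17984728)**2) = 17587 + (-7 + (262 + 53954184)**2) = 17587 + (-7 + 53954446**2) = 17587 + (-7 + 2911082243166916) = 17587 + 2911082243166909 = 2911082243184496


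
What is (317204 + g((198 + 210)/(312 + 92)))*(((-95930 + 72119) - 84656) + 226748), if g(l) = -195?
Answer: 37496141529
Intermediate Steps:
(317204 + g((198 + 210)/(312 + 92)))*(((-95930 + 72119) - 84656) + 226748) = (317204 - 195)*(((-95930 + 72119) - 84656) + 226748) = 317009*((-23811 - 84656) + 226748) = 317009*(-108467 + 226748) = 317009*118281 = 37496141529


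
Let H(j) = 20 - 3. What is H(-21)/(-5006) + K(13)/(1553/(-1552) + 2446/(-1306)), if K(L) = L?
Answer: -66003197053/14578498230 ≈ -4.5274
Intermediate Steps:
H(j) = 17
H(-21)/(-5006) + K(13)/(1553/(-1552) + 2446/(-1306)) = 17/(-5006) + 13/(1553/(-1552) + 2446/(-1306)) = 17*(-1/5006) + 13/(1553*(-1/1552) + 2446*(-1/1306)) = -17/5006 + 13/(-1553/1552 - 1223/653) = -17/5006 + 13/(-2912205/1013456) = -17/5006 + 13*(-1013456/2912205) = -17/5006 - 13174928/2912205 = -66003197053/14578498230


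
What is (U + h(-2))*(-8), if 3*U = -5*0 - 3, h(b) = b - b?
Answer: 8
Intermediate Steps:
h(b) = 0
U = -1 (U = (-5*0 - 3)/3 = (0 - 3)/3 = (⅓)*(-3) = -1)
(U + h(-2))*(-8) = (-1 + 0)*(-8) = -1*(-8) = 8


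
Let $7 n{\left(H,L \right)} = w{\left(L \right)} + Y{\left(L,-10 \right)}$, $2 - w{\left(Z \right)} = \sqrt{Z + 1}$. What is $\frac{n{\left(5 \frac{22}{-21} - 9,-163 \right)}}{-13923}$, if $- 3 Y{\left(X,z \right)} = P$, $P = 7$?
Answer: $\frac{1}{292383} + \frac{i \sqrt{2}}{10829} \approx 3.4202 \cdot 10^{-6} + 0.00013059 i$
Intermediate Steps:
$Y{\left(X,z \right)} = - \frac{7}{3}$ ($Y{\left(X,z \right)} = \left(- \frac{1}{3}\right) 7 = - \frac{7}{3}$)
$w{\left(Z \right)} = 2 - \sqrt{1 + Z}$ ($w{\left(Z \right)} = 2 - \sqrt{Z + 1} = 2 - \sqrt{1 + Z}$)
$n{\left(H,L \right)} = - \frac{1}{21} - \frac{\sqrt{1 + L}}{7}$ ($n{\left(H,L \right)} = \frac{\left(2 - \sqrt{1 + L}\right) - \frac{7}{3}}{7} = \frac{- \frac{1}{3} - \sqrt{1 + L}}{7} = - \frac{1}{21} - \frac{\sqrt{1 + L}}{7}$)
$\frac{n{\left(5 \frac{22}{-21} - 9,-163 \right)}}{-13923} = \frac{- \frac{1}{21} - \frac{\sqrt{1 - 163}}{7}}{-13923} = \left(- \frac{1}{21} - \frac{\sqrt{-162}}{7}\right) \left(- \frac{1}{13923}\right) = \left(- \frac{1}{21} - \frac{9 i \sqrt{2}}{7}\right) \left(- \frac{1}{13923}\right) = \frac{1}{292383} + \frac{i \sqrt{2}}{10829}$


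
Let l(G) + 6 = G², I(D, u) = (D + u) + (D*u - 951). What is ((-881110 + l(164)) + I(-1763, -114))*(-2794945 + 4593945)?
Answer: -1180262734000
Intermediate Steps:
I(D, u) = -951 + D + u + D*u (I(D, u) = (D + u) + (-951 + D*u) = -951 + D + u + D*u)
l(G) = -6 + G²
((-881110 + l(164)) + I(-1763, -114))*(-2794945 + 4593945) = ((-881110 + (-6 + 164²)) + (-951 - 1763 - 114 - 1763*(-114)))*(-2794945 + 4593945) = ((-881110 + (-6 + 26896)) + (-951 - 1763 - 114 + 200982))*1799000 = ((-881110 + 26890) + 198154)*1799000 = (-854220 + 198154)*1799000 = -656066*1799000 = -1180262734000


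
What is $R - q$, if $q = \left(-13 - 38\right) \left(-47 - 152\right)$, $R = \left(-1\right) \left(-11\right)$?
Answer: $-10138$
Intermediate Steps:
$R = 11$
$q = 10149$ ($q = \left(-51\right) \left(-199\right) = 10149$)
$R - q = 11 - 10149 = -10138$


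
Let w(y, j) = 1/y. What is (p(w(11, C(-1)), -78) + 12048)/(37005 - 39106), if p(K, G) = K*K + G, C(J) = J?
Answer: -1448371/254221 ≈ -5.6973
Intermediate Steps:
p(K, G) = G + K**2 (p(K, G) = K**2 + G = G + K**2)
(p(w(11, C(-1)), -78) + 12048)/(37005 - 39106) = ((-78 + (1/11)**2) + 12048)/(37005 - 39106) = ((-78 + (1/11)**2) + 12048)/(-2101) = ((-78 + 1/121) + 12048)*(-1/2101) = (-9437/121 + 12048)*(-1/2101) = (1448371/121)*(-1/2101) = -1448371/254221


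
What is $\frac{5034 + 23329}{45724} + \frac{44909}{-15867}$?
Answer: $- \frac{1603383395}{725502708} \approx -2.21$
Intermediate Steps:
$\frac{5034 + 23329}{45724} + \frac{44909}{-15867} = 28363 \cdot \frac{1}{45724} + 44909 \left(- \frac{1}{15867}\right) = \frac{28363}{45724} - \frac{44909}{15867} = - \frac{1603383395}{725502708}$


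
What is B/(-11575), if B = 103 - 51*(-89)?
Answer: -4642/11575 ≈ -0.40104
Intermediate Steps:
B = 4642 (B = 103 + 4539 = 4642)
B/(-11575) = 4642/(-11575) = 4642*(-1/11575) = -4642/11575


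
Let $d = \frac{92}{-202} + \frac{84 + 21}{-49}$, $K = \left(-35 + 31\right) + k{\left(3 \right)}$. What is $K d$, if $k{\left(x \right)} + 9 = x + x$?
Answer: $\frac{1837}{101} \approx 18.188$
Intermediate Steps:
$k{\left(x \right)} = -9 + 2 x$ ($k{\left(x \right)} = -9 + \left(x + x\right) = -9 + 2 x$)
$K = -7$ ($K = \left(-35 + 31\right) + \left(-9 + 2 \cdot 3\right) = -4 + \left(-9 + 6\right) = -4 - 3 = -7$)
$d = - \frac{1837}{707}$ ($d = 92 \left(- \frac{1}{202}\right) + 105 \left(- \frac{1}{49}\right) = - \frac{46}{101} - \frac{15}{7} = - \frac{1837}{707} \approx -2.5983$)
$K d = \left(-7\right) \left(- \frac{1837}{707}\right) = \frac{1837}{101}$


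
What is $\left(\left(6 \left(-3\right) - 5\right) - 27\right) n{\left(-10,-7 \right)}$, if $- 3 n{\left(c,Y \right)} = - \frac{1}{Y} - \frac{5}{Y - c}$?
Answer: $- \frac{1600}{63} \approx -25.397$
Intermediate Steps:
$n{\left(c,Y \right)} = \frac{1}{3 Y} + \frac{5}{3 \left(Y - c\right)}$ ($n{\left(c,Y \right)} = - \frac{- \frac{1}{Y} - \frac{5}{Y - c}}{3} = \frac{1}{3 Y} + \frac{5}{3 \left(Y - c\right)}$)
$\left(\left(6 \left(-3\right) - 5\right) - 27\right) n{\left(-10,-7 \right)} = \left(\left(6 \left(-3\right) - 5\right) - 27\right) \frac{\left(-1\right) \left(-10\right) + 6 \left(-7\right)}{3 \left(-7\right) \left(-7 - -10\right)} = \left(\left(-18 - 5\right) + \left(-72 + 45\right)\right) \frac{1}{3} \left(- \frac{1}{7}\right) \frac{1}{-7 + 10} \left(10 - 42\right) = \left(-23 - 27\right) \frac{1}{3} \left(- \frac{1}{7}\right) \frac{1}{3} \left(-32\right) = - 50 \cdot \frac{1}{3} \left(- \frac{1}{7}\right) \frac{1}{3} \left(-32\right) = \left(-50\right) \frac{32}{63} = - \frac{1600}{63}$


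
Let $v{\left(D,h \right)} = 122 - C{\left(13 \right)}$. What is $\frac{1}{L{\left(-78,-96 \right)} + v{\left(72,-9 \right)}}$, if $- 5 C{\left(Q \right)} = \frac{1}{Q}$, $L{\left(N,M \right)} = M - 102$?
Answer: $- \frac{65}{4939} \approx -0.013161$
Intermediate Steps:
$L{\left(N,M \right)} = -102 + M$
$C{\left(Q \right)} = - \frac{1}{5 Q}$
$v{\left(D,h \right)} = \frac{7931}{65}$ ($v{\left(D,h \right)} = 122 - - \frac{1}{5 \cdot 13} = 122 - \left(- \frac{1}{5}\right) \frac{1}{13} = 122 - - \frac{1}{65} = 122 + \frac{1}{65} = \frac{7931}{65}$)
$\frac{1}{L{\left(-78,-96 \right)} + v{\left(72,-9 \right)}} = \frac{1}{\left(-102 - 96\right) + \frac{7931}{65}} = \frac{1}{-198 + \frac{7931}{65}} = \frac{1}{- \frac{4939}{65}} = - \frac{65}{4939}$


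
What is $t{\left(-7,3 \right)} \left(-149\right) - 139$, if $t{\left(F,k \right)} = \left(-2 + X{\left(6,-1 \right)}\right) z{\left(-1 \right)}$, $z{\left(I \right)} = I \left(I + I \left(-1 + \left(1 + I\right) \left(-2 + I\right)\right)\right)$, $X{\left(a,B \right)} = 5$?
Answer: $-139$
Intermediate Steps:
$t{\left(F,k \right)} = 0$ ($t{\left(F,k \right)} = \left(-2 + 5\right) \left(-1\right)^{2} \left(-2 + \left(-1\right)^{2} - -1\right) = 3 \cdot 1 \left(-2 + 1 + 1\right) = 3 \cdot 1 \cdot 0 = 3 \cdot 0 = 0$)
$t{\left(-7,3 \right)} \left(-149\right) - 139 = 0 \left(-149\right) - 139 = 0 - 139 = -139$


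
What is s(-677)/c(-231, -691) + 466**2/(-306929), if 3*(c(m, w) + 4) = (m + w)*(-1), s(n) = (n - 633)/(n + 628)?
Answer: -121096501/195513773 ≈ -0.61938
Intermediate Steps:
s(n) = (-633 + n)/(628 + n)
c(m, w) = -4 - m/3 - w/3 (c(m, w) = -4 + ((m + w)*(-1))/3 = -4 + (-m - w)/3 = -4 + (-m/3 - w/3) = -4 - m/3 - w/3)
s(-677)/c(-231, -691) + 466**2/(-306929) = ((-633 - 677)/(628 - 677))/(-4 - 1/3*(-231) - 1/3*(-691)) + 466**2/(-306929) = (-1310/(-49))/(-4 + 77 + 691/3) + 217156*(-1/306929) = (-1/49*(-1310))/(910/3) - 217156/306929 = (1310/49)*(3/910) - 217156/306929 = 393/4459 - 217156/306929 = -121096501/195513773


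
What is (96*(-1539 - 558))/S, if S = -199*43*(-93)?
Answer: -67104/265267 ≈ -0.25297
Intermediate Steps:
S = 795801 (S = -8557*(-93) = 795801)
(96*(-1539 - 558))/S = (96*(-1539 - 558))/795801 = (96*(-2097))*(1/795801) = -201312*1/795801 = -67104/265267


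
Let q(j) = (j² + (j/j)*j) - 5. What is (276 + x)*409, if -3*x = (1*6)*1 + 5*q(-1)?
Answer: 346423/3 ≈ 1.1547e+5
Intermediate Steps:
q(j) = -5 + j + j² (q(j) = (j² + 1*j) - 5 = (j² + j) - 5 = (j + j²) - 5 = -5 + j + j²)
x = 19/3 (x = -((1*6)*1 + 5*(-5 - 1 + (-1)²))/3 = -(6*1 + 5*(-5 - 1 + 1))/3 = -(6 + 5*(-5))/3 = -(6 - 25)/3 = -⅓*(-19) = 19/3 ≈ 6.3333)
(276 + x)*409 = (276 + 19/3)*409 = (847/3)*409 = 346423/3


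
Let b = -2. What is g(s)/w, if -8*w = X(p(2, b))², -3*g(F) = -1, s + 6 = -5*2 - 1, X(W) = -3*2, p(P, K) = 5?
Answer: -2/27 ≈ -0.074074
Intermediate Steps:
X(W) = -6
s = -17 (s = -6 + (-5*2 - 1) = -6 + (-10 - 1) = -6 - 11 = -17)
g(F) = ⅓ (g(F) = -⅓*(-1) = ⅓)
w = -9/2 (w = -⅛*(-6)² = -⅛*36 = -9/2 ≈ -4.5000)
g(s)/w = 1/(3*(-9/2)) = (⅓)*(-2/9) = -2/27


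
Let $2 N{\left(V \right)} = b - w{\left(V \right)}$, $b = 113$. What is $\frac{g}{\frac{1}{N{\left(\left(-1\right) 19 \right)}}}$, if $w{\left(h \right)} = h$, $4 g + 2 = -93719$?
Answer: $- \frac{3092793}{2} \approx -1.5464 \cdot 10^{6}$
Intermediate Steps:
$g = - \frac{93721}{4}$ ($g = - \frac{1}{2} + \frac{1}{4} \left(-93719\right) = - \frac{1}{2} - \frac{93719}{4} = - \frac{93721}{4} \approx -23430.0$)
$N{\left(V \right)} = \frac{113}{2} - \frac{V}{2}$ ($N{\left(V \right)} = \frac{113 - V}{2} = \frac{113}{2} - \frac{V}{2}$)
$\frac{g}{\frac{1}{N{\left(\left(-1\right) 19 \right)}}} = - \frac{93721}{4 \frac{1}{\frac{113}{2} - \frac{\left(-1\right) 19}{2}}} = - \frac{93721}{4 \frac{1}{\frac{113}{2} - - \frac{19}{2}}} = - \frac{93721}{4 \frac{1}{\frac{113}{2} + \frac{19}{2}}} = - \frac{93721}{4 \cdot \frac{1}{66}} = - \frac{93721 \frac{1}{\frac{1}{66}}}{4} = \left(- \frac{93721}{4}\right) 66 = - \frac{3092793}{2}$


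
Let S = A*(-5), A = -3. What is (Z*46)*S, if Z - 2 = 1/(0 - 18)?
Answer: 4025/3 ≈ 1341.7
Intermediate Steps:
S = 15 (S = -3*(-5) = 15)
Z = 35/18 (Z = 2 + 1/(0 - 18) = 2 + 1/(-18) = 2 - 1/18 = 35/18 ≈ 1.9444)
(Z*46)*S = ((35/18)*46)*15 = (805/9)*15 = 4025/3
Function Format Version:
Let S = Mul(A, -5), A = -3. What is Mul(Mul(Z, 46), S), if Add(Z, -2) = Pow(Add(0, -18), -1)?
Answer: Rational(4025, 3) ≈ 1341.7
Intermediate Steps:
S = 15 (S = Mul(-3, -5) = 15)
Z = Rational(35, 18) (Z = Add(2, Pow(Add(0, -18), -1)) = Add(2, Pow(-18, -1)) = Add(2, Rational(-1, 18)) = Rational(35, 18) ≈ 1.9444)
Mul(Mul(Z, 46), S) = Mul(Mul(Rational(35, 18), 46), 15) = Mul(Rational(805, 9), 15) = Rational(4025, 3)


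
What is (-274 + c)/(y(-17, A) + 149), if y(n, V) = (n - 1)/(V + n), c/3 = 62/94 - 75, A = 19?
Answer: -1168/329 ≈ -3.5502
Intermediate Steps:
c = -10482/47 (c = 3*(62/94 - 75) = 3*(62*(1/94) - 75) = 3*(31/47 - 75) = 3*(-3494/47) = -10482/47 ≈ -223.02)
y(n, V) = (-1 + n)/(V + n)
(-274 + c)/(y(-17, A) + 149) = (-274 - 10482/47)/((-1 - 17)/(19 - 17) + 149) = -23360/(47*(-18/2 + 149)) = -23360/(47*((½)*(-18) + 149)) = -23360/(47*(-9 + 149)) = -23360/47/140 = -23360/47*1/140 = -1168/329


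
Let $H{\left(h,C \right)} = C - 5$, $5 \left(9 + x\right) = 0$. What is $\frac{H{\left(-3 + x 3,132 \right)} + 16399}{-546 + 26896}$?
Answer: $\frac{8263}{13175} \approx 0.62717$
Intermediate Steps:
$x = -9$ ($x = -9 + \frac{1}{5} \cdot 0 = -9 + 0 = -9$)
$H{\left(h,C \right)} = -5 + C$
$\frac{H{\left(-3 + x 3,132 \right)} + 16399}{-546 + 26896} = \frac{\left(-5 + 132\right) + 16399}{-546 + 26896} = \frac{127 + 16399}{26350} = 16526 \cdot \frac{1}{26350} = \frac{8263}{13175}$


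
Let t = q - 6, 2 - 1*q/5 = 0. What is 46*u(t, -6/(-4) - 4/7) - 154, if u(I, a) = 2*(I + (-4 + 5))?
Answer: 306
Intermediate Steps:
q = 10 (q = 10 - 5*0 = 10 + 0 = 10)
t = 4 (t = 10 - 6 = 4)
u(I, a) = 2 + 2*I (u(I, a) = 2*(I + 1) = 2*(1 + I) = 2 + 2*I)
46*u(t, -6/(-4) - 4/7) - 154 = 46*(2 + 2*4) - 154 = 46*(2 + 8) - 154 = 46*10 - 154 = 460 - 154 = 306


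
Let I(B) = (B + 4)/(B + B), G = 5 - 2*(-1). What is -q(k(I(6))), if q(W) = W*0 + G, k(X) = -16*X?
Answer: -7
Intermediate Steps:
G = 7 (G = 5 + 2 = 7)
I(B) = (4 + B)/(2*B) (I(B) = (4 + B)/((2*B)) = (4 + B)*(1/(2*B)) = (4 + B)/(2*B))
q(W) = 7 (q(W) = W*0 + 7 = 0 + 7 = 7)
-q(k(I(6))) = -1*7 = -7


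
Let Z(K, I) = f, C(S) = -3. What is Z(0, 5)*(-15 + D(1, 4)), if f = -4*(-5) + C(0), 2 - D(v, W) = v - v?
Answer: -221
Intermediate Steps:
D(v, W) = 2 (D(v, W) = 2 - (v - v) = 2 - 1*0 = 2 + 0 = 2)
f = 17 (f = -4*(-5) - 3 = 20 - 3 = 17)
Z(K, I) = 17
Z(0, 5)*(-15 + D(1, 4)) = 17*(-15 + 2) = 17*(-13) = -221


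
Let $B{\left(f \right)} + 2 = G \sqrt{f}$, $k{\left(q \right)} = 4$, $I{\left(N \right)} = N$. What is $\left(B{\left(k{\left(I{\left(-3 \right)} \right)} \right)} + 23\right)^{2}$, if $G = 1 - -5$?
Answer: $1089$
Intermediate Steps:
$G = 6$ ($G = 1 + 5 = 6$)
$B{\left(f \right)} = -2 + 6 \sqrt{f}$
$\left(B{\left(k{\left(I{\left(-3 \right)} \right)} \right)} + 23\right)^{2} = \left(\left(-2 + 6 \sqrt{4}\right) + 23\right)^{2} = \left(\left(-2 + 6 \cdot 2\right) + 23\right)^{2} = \left(\left(-2 + 12\right) + 23\right)^{2} = \left(10 + 23\right)^{2} = 33^{2} = 1089$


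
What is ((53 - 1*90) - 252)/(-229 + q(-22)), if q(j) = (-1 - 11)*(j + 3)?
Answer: 289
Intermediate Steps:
q(j) = -36 - 12*j (q(j) = -12*(3 + j) = -36 - 12*j)
((53 - 1*90) - 252)/(-229 + q(-22)) = ((53 - 1*90) - 252)/(-229 + (-36 - 12*(-22))) = ((53 - 90) - 252)/(-229 + (-36 + 264)) = (-37 - 252)/(-229 + 228) = -289/(-1) = -289*(-1) = 289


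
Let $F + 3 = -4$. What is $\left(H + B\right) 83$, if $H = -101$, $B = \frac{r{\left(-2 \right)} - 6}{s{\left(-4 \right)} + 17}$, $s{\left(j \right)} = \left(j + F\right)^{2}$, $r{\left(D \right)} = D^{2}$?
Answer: $- \frac{578510}{69} \approx -8384.2$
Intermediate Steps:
$F = -7$ ($F = -3 - 4 = -7$)
$s{\left(j \right)} = \left(-7 + j\right)^{2}$ ($s{\left(j \right)} = \left(j - 7\right)^{2} = \left(-7 + j\right)^{2}$)
$B = - \frac{1}{69}$ ($B = \frac{\left(-2\right)^{2} - 6}{\left(-7 - 4\right)^{2} + 17} = \frac{4 - 6}{\left(-11\right)^{2} + 17} = - \frac{2}{121 + 17} = - \frac{2}{138} = \left(-2\right) \frac{1}{138} = - \frac{1}{69} \approx -0.014493$)
$\left(H + B\right) 83 = \left(-101 - \frac{1}{69}\right) 83 = \left(- \frac{6970}{69}\right) 83 = - \frac{578510}{69}$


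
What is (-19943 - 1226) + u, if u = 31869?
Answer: 10700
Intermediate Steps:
(-19943 - 1226) + u = (-19943 - 1226) + 31869 = -21169 + 31869 = 10700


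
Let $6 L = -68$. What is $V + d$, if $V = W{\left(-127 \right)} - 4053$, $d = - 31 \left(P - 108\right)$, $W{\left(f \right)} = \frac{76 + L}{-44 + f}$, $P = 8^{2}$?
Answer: $- \frac{1379651}{513} \approx -2689.4$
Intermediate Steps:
$L = - \frac{34}{3}$ ($L = \frac{1}{6} \left(-68\right) = - \frac{34}{3} \approx -11.333$)
$P = 64$
$W{\left(f \right)} = \frac{194}{3 \left(-44 + f\right)}$ ($W{\left(f \right)} = \frac{76 - \frac{34}{3}}{-44 + f} = \frac{194}{3 \left(-44 + f\right)}$)
$d = 1364$ ($d = - 31 \left(64 - 108\right) = \left(-31\right) \left(-44\right) = 1364$)
$V = - \frac{2079383}{513}$ ($V = \frac{194}{3 \left(-44 - 127\right)} - 4053 = \frac{194}{3 \left(-171\right)} - 4053 = \frac{194}{3} \left(- \frac{1}{171}\right) - 4053 = - \frac{194}{513} - 4053 = - \frac{2079383}{513} \approx -4053.4$)
$V + d = - \frac{2079383}{513} + 1364 = - \frac{1379651}{513}$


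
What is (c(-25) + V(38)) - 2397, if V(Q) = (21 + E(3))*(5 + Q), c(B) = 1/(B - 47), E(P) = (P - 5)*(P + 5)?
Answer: -157105/72 ≈ -2182.0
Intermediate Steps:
E(P) = (-5 + P)*(5 + P)
c(B) = 1/(-47 + B)
V(Q) = 25 + 5*Q (V(Q) = (21 + (-25 + 3²))*(5 + Q) = (21 + (-25 + 9))*(5 + Q) = (21 - 16)*(5 + Q) = 5*(5 + Q) = 25 + 5*Q)
(c(-25) + V(38)) - 2397 = (1/(-47 - 25) + (25 + 5*38)) - 2397 = (1/(-72) + (25 + 190)) - 2397 = (-1/72 + 215) - 2397 = 15479/72 - 2397 = -157105/72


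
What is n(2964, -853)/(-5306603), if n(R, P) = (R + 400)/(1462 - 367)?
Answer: -3364/5810730285 ≈ -5.7893e-7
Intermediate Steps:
n(R, P) = 80/219 + R/1095 (n(R, P) = (400 + R)/1095 = (400 + R)*(1/1095) = 80/219 + R/1095)
n(2964, -853)/(-5306603) = (80/219 + (1/1095)*2964)/(-5306603) = (80/219 + 988/365)*(-1/5306603) = (3364/1095)*(-1/5306603) = -3364/5810730285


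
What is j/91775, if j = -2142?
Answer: -2142/91775 ≈ -0.023340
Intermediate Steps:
j/91775 = -2142/91775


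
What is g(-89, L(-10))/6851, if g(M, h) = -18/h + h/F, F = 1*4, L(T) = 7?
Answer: -23/191828 ≈ -0.00011990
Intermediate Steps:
F = 4
g(M, h) = -18/h + h/4
g(-89, L(-10))/6851 = (-18/7 + (¼)*7)/6851 = (-18*⅐ + 7/4)*(1/6851) = (-18/7 + 7/4)*(1/6851) = -23/28*1/6851 = -23/191828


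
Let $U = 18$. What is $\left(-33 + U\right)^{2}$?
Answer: $225$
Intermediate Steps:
$\left(-33 + U\right)^{2} = \left(-33 + 18\right)^{2} = \left(-15\right)^{2} = 225$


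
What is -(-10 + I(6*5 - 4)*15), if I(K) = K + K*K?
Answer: -10520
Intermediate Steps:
I(K) = K + K²
-(-10 + I(6*5 - 4)*15) = -(-10 + ((6*5 - 4)*(1 + (6*5 - 4)))*15) = -(-10 + ((30 - 4)*(1 + (30 - 4)))*15) = -(-10 + (26*(1 + 26))*15) = -(-10 + (26*27)*15) = -(-10 + 702*15) = -(-10 + 10530) = -1*10520 = -10520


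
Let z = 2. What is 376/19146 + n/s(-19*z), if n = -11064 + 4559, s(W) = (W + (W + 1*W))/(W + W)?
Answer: -41514722/9573 ≈ -4336.6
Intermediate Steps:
s(W) = 3/2 (s(W) = (W + (W + W))/((2*W)) = (W + 2*W)*(1/(2*W)) = (3*W)*(1/(2*W)) = 3/2)
n = -6505
376/19146 + n/s(-19*z) = 376/19146 - 6505/3/2 = 376*(1/19146) - 6505*⅔ = 188/9573 - 13010/3 = -41514722/9573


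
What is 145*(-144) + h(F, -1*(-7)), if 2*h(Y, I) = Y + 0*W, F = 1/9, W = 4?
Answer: -375839/18 ≈ -20880.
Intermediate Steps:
F = ⅑ ≈ 0.11111
h(Y, I) = Y/2 (h(Y, I) = (Y + 0*4)/2 = (Y + 0)/2 = Y/2)
145*(-144) + h(F, -1*(-7)) = 145*(-144) + (½)*(⅑) = -20880 + 1/18 = -375839/18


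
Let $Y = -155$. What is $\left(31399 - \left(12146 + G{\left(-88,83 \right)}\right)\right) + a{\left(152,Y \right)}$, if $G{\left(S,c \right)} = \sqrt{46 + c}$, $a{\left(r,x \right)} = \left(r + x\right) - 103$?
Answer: $19147 - \sqrt{129} \approx 19136.0$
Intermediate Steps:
$a{\left(r,x \right)} = -103 + r + x$
$\left(31399 - \left(12146 + G{\left(-88,83 \right)}\right)\right) + a{\left(152,Y \right)} = \left(31399 - \left(12146 + \sqrt{46 + 83}\right)\right) - 106 = \left(31399 - \left(12146 + \sqrt{129}\right)\right) - 106 = \left(19253 - \sqrt{129}\right) - 106 = 19147 - \sqrt{129}$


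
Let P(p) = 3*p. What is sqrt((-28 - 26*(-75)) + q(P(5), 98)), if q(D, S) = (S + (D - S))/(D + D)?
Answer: sqrt(7690)/2 ≈ 43.846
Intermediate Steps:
q(D, S) = 1/2 (q(D, S) = D/((2*D)) = D*(1/(2*D)) = 1/2)
sqrt((-28 - 26*(-75)) + q(P(5), 98)) = sqrt((-28 - 26*(-75)) + 1/2) = sqrt((-28 + 1950) + 1/2) = sqrt(1922 + 1/2) = sqrt(3845/2) = sqrt(7690)/2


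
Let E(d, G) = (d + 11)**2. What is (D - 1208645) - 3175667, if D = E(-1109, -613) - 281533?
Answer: -3460241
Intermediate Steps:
E(d, G) = (11 + d)**2
D = 924071 (D = (11 - 1109)**2 - 281533 = (-1098)**2 - 281533 = 1205604 - 281533 = 924071)
(D - 1208645) - 3175667 = (924071 - 1208645) - 3175667 = -284574 - 3175667 = -3460241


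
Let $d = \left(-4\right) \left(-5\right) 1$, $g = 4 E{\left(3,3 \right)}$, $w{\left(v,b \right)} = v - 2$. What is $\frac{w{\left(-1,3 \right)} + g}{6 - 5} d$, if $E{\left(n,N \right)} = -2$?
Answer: $-220$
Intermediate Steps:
$w{\left(v,b \right)} = -2 + v$
$g = -8$ ($g = 4 \left(-2\right) = -8$)
$d = 20$ ($d = 20 \cdot 1 = 20$)
$\frac{w{\left(-1,3 \right)} + g}{6 - 5} d = \frac{\left(-2 - 1\right) - 8}{6 - 5} \cdot 20 = \frac{-3 - 8}{1} \cdot 20 = \left(-11\right) 1 \cdot 20 = \left(-11\right) 20 = -220$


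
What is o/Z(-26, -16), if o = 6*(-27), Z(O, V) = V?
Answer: 81/8 ≈ 10.125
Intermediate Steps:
o = -162
o/Z(-26, -16) = -162/(-16) = -162*(-1/16) = 81/8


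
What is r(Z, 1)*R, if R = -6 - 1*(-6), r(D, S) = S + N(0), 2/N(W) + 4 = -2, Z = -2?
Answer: 0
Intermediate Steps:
N(W) = -⅓ (N(W) = 2/(-4 - 2) = 2/(-6) = 2*(-⅙) = -⅓)
r(D, S) = -⅓ + S (r(D, S) = S - ⅓ = -⅓ + S)
R = 0 (R = -6 + 6 = 0)
r(Z, 1)*R = (-⅓ + 1)*0 = (⅔)*0 = 0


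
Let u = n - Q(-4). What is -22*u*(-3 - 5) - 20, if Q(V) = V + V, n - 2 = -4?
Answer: 1036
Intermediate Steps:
n = -2 (n = 2 - 4 = -2)
Q(V) = 2*V
u = 6 (u = -2 - 2*(-4) = -2 - 1*(-8) = -2 + 8 = 6)
-22*u*(-3 - 5) - 20 = -132*(-3 - 5) - 20 = -132*(-8) - 20 = -22*(-48) - 20 = 1056 - 20 = 1036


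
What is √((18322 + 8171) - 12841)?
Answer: 2*√3413 ≈ 116.84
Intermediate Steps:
√((18322 + 8171) - 12841) = √(26493 - 12841) = √13652 = 2*√3413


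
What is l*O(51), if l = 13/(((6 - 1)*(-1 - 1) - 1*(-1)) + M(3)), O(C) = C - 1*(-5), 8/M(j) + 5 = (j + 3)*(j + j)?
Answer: -22568/271 ≈ -83.277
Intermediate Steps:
M(j) = 8/(-5 + 2*j*(3 + j)) (M(j) = 8/(-5 + (j + 3)*(j + j)) = 8/(-5 + (3 + j)*(2*j)) = 8/(-5 + 2*j*(3 + j)))
O(C) = 5 + C (O(C) = C + 5 = 5 + C)
l = -403/271 (l = 13/(((6 - 1)*(-1 - 1) - 1*(-1)) + 8/(-5 + 2*3² + 6*3)) = 13/((5*(-2) + 1) + 8/(-5 + 2*9 + 18)) = 13/((-10 + 1) + 8/(-5 + 18 + 18)) = 13/(-9 + 8/31) = 13/(-271/31) = 13*(-31/271) = -403/271 ≈ -1.4871)
l*O(51) = -403*(5 + 51)/271 = -403/271*56 = -22568/271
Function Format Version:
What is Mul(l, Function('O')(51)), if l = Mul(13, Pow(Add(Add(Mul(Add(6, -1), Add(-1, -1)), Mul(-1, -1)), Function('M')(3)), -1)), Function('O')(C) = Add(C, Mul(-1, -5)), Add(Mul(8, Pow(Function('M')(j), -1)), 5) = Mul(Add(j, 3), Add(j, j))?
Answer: Rational(-22568, 271) ≈ -83.277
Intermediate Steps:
Function('M')(j) = Mul(8, Pow(Add(-5, Mul(2, j, Add(3, j))), -1)) (Function('M')(j) = Mul(8, Pow(Add(-5, Mul(Add(j, 3), Add(j, j))), -1)) = Mul(8, Pow(Add(-5, Mul(Add(3, j), Mul(2, j))), -1)) = Mul(8, Pow(Add(-5, Mul(2, j, Add(3, j))), -1)))
Function('O')(C) = Add(5, C) (Function('O')(C) = Add(C, 5) = Add(5, C))
l = Rational(-403, 271) (l = Mul(13, Pow(Add(Add(Mul(Add(6, -1), Add(-1, -1)), Mul(-1, -1)), Mul(8, Pow(Add(-5, Mul(2, Pow(3, 2)), Mul(6, 3)), -1))), -1)) = Mul(13, Pow(Add(Add(Mul(5, -2), 1), Mul(8, Pow(Add(-5, Mul(2, 9), 18), -1))), -1)) = Mul(13, Pow(Add(Add(-10, 1), Mul(8, Pow(Add(-5, 18, 18), -1))), -1)) = Mul(13, Pow(Add(-9, Mul(8, Pow(31, -1))), -1)) = Mul(13, Pow(Add(-9, Mul(8, Rational(1, 31))), -1)) = Mul(13, Pow(Add(-9, Rational(8, 31)), -1)) = Mul(13, Pow(Rational(-271, 31), -1)) = Mul(13, Rational(-31, 271)) = Rational(-403, 271) ≈ -1.4871)
Mul(l, Function('O')(51)) = Mul(Rational(-403, 271), Add(5, 51)) = Mul(Rational(-403, 271), 56) = Rational(-22568, 271)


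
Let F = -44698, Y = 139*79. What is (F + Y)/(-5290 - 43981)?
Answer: 33717/49271 ≈ 0.68432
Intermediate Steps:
Y = 10981
(F + Y)/(-5290 - 43981) = (-44698 + 10981)/(-5290 - 43981) = -33717/(-49271) = -33717*(-1/49271) = 33717/49271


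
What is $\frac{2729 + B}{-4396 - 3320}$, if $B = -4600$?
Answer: $\frac{1871}{7716} \approx 0.24248$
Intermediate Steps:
$\frac{2729 + B}{-4396 - 3320} = \frac{2729 - 4600}{-4396 - 3320} = - \frac{1871}{-7716} = \left(-1871\right) \left(- \frac{1}{7716}\right) = \frac{1871}{7716}$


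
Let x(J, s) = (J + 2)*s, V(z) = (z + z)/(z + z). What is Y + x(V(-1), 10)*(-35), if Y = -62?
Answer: -1112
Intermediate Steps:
V(z) = 1 (V(z) = (2*z)/((2*z)) = (2*z)*(1/(2*z)) = 1)
x(J, s) = s*(2 + J) (x(J, s) = (2 + J)*s = s*(2 + J))
Y + x(V(-1), 10)*(-35) = -62 + (10*(2 + 1))*(-35) = -62 + (10*3)*(-35) = -62 + 30*(-35) = -62 - 1050 = -1112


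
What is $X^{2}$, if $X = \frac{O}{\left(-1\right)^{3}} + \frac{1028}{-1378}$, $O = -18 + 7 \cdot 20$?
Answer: $\frac{7152423184}{474721} \approx 15067.0$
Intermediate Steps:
$O = 122$ ($O = -18 + 140 = 122$)
$X = - \frac{84572}{689}$ ($X = \frac{122}{\left(-1\right)^{3}} + \frac{1028}{-1378} = \frac{122}{-1} + 1028 \left(- \frac{1}{1378}\right) = 122 \left(-1\right) - \frac{514}{689} = -122 - \frac{514}{689} = - \frac{84572}{689} \approx -122.75$)
$X^{2} = \left(- \frac{84572}{689}\right)^{2} = \frac{7152423184}{474721}$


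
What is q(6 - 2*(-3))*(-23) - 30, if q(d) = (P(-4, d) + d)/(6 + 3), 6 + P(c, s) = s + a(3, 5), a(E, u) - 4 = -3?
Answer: -707/9 ≈ -78.556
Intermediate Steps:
a(E, u) = 1 (a(E, u) = 4 - 3 = 1)
P(c, s) = -5 + s (P(c, s) = -6 + (s + 1) = -6 + (1 + s) = -5 + s)
q(d) = -5/9 + 2*d/9 (q(d) = ((-5 + d) + d)/(6 + 3) = (-5 + 2*d)/9 = (-5 + 2*d)*(⅑) = -5/9 + 2*d/9)
q(6 - 2*(-3))*(-23) - 30 = (-5/9 + 2*(6 - 2*(-3))/9)*(-23) - 30 = (-5/9 + 2*(6 + 6)/9)*(-23) - 30 = (-5/9 + (2/9)*12)*(-23) - 30 = (-5/9 + 8/3)*(-23) - 30 = (19/9)*(-23) - 30 = -437/9 - 30 = -707/9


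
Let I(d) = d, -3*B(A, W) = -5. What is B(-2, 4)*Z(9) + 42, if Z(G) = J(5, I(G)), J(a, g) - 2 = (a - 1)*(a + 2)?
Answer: 92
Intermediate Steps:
B(A, W) = 5/3 (B(A, W) = -⅓*(-5) = 5/3)
J(a, g) = 2 + (-1 + a)*(2 + a) (J(a, g) = 2 + (a - 1)*(a + 2) = 2 + (-1 + a)*(2 + a))
Z(G) = 30 (Z(G) = 5*(1 + 5) = 5*6 = 30)
B(-2, 4)*Z(9) + 42 = (5/3)*30 + 42 = 50 + 42 = 92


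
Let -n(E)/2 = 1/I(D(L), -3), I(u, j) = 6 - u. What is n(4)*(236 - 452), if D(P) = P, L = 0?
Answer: 72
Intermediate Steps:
n(E) = -⅓ (n(E) = -2/(6 - 1*0) = -2/(6 + 0) = -2/6 = -2*⅙ = -⅓)
n(4)*(236 - 452) = -(236 - 452)/3 = -⅓*(-216) = 72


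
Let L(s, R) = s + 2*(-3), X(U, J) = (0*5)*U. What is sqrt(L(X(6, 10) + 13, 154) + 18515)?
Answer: 21*sqrt(42) ≈ 136.10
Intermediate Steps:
X(U, J) = 0 (X(U, J) = 0*U = 0)
L(s, R) = -6 + s (L(s, R) = s - 6 = -6 + s)
sqrt(L(X(6, 10) + 13, 154) + 18515) = sqrt((-6 + (0 + 13)) + 18515) = sqrt((-6 + 13) + 18515) = sqrt(7 + 18515) = sqrt(18522) = 21*sqrt(42)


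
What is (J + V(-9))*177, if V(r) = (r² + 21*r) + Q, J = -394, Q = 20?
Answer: -85314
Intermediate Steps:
V(r) = 20 + r² + 21*r (V(r) = (r² + 21*r) + 20 = 20 + r² + 21*r)
(J + V(-9))*177 = (-394 + (20 + (-9)² + 21*(-9)))*177 = (-394 + (20 + 81 - 189))*177 = (-394 - 88)*177 = -482*177 = -85314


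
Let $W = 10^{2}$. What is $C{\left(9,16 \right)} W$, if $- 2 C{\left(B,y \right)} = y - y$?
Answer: $0$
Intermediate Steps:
$C{\left(B,y \right)} = 0$ ($C{\left(B,y \right)} = - \frac{y - y}{2} = \left(- \frac{1}{2}\right) 0 = 0$)
$W = 100$
$C{\left(9,16 \right)} W = 0 \cdot 100 = 0$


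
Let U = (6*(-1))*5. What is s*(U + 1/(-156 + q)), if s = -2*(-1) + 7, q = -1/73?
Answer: -3075687/11389 ≈ -270.06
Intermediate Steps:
q = -1/73 (q = -1*1/73 = -1/73 ≈ -0.013699)
s = 9 (s = 2 + 7 = 9)
U = -30 (U = -6*5 = -30)
s*(U + 1/(-156 + q)) = 9*(-30 + 1/(-156 - 1/73)) = 9*(-30 + 1/(-11389/73)) = 9*(-30 - 73/11389) = 9*(-341743/11389) = -3075687/11389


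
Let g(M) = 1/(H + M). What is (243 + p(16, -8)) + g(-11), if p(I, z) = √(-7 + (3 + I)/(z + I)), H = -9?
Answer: 4859/20 + I*√74/4 ≈ 242.95 + 2.1506*I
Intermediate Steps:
g(M) = 1/(-9 + M)
p(I, z) = √(-7 + (3 + I)/(I + z))
(243 + p(16, -8)) + g(-11) = (243 + √((3 - 7*(-8) - 6*16)/(16 - 8))) + 1/(-9 - 11) = (243 + √((3 + 56 - 96)/8)) + 1/(-20) = (243 + √((⅛)*(-37))) - 1/20 = (243 + √(-37/8)) - 1/20 = (243 + I*√74/4) - 1/20 = 4859/20 + I*√74/4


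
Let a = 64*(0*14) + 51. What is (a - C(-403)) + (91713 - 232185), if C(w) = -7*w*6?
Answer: -157347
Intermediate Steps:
C(w) = -42*w
a = 51 (a = 64*0 + 51 = 0 + 51 = 51)
(a - C(-403)) + (91713 - 232185) = (51 - (-42)*(-403)) + (91713 - 232185) = (51 - 1*16926) - 140472 = (51 - 16926) - 140472 = -16875 - 140472 = -157347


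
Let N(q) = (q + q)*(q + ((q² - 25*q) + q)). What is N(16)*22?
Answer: -78848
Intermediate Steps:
N(q) = 2*q*(q² - 23*q) (N(q) = (2*q)*(q + (q² - 24*q)) = (2*q)*(q² - 23*q) = 2*q*(q² - 23*q))
N(16)*22 = (2*16²*(-23 + 16))*22 = (2*256*(-7))*22 = -3584*22 = -78848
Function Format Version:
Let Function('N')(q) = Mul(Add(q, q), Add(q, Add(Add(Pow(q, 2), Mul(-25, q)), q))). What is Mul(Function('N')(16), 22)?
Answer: -78848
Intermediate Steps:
Function('N')(q) = Mul(2, q, Add(Pow(q, 2), Mul(-23, q))) (Function('N')(q) = Mul(Mul(2, q), Add(q, Add(Pow(q, 2), Mul(-24, q)))) = Mul(Mul(2, q), Add(Pow(q, 2), Mul(-23, q))) = Mul(2, q, Add(Pow(q, 2), Mul(-23, q))))
Mul(Function('N')(16), 22) = Mul(Mul(2, Pow(16, 2), Add(-23, 16)), 22) = Mul(Mul(2, 256, -7), 22) = Mul(-3584, 22) = -78848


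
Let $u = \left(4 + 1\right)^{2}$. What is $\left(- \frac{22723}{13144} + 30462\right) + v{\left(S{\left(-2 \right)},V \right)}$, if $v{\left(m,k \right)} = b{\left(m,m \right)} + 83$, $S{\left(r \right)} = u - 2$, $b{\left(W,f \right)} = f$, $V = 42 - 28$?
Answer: $\frac{12960099}{424} \approx 30566.0$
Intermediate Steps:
$u = 25$ ($u = 5^{2} = 25$)
$V = 14$ ($V = 42 - 28 = 14$)
$S{\left(r \right)} = 23$ ($S{\left(r \right)} = 25 - 2 = 23$)
$v{\left(m,k \right)} = 83 + m$ ($v{\left(m,k \right)} = m + 83 = 83 + m$)
$\left(- \frac{22723}{13144} + 30462\right) + v{\left(S{\left(-2 \right)},V \right)} = \left(- \frac{22723}{13144} + 30462\right) + \left(83 + 23\right) = \left(\left(-22723\right) \frac{1}{13144} + 30462\right) + 106 = \left(- \frac{733}{424} + 30462\right) + 106 = \frac{12915155}{424} + 106 = \frac{12960099}{424}$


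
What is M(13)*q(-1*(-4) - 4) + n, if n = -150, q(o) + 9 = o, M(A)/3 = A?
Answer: -501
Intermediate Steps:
M(A) = 3*A
q(o) = -9 + o
M(13)*q(-1*(-4) - 4) + n = (3*13)*(-9 + (-1*(-4) - 4)) - 150 = 39*(-9 + (4 - 4)) - 150 = 39*(-9 + 0) - 150 = 39*(-9) - 150 = -351 - 150 = -501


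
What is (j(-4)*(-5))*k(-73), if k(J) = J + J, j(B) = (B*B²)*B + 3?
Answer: 189070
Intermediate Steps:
j(B) = 3 + B⁴ (j(B) = B³*B + 3 = B⁴ + 3 = 3 + B⁴)
k(J) = 2*J
(j(-4)*(-5))*k(-73) = ((3 + (-4)⁴)*(-5))*(2*(-73)) = ((3 + 256)*(-5))*(-146) = (259*(-5))*(-146) = -1295*(-146) = 189070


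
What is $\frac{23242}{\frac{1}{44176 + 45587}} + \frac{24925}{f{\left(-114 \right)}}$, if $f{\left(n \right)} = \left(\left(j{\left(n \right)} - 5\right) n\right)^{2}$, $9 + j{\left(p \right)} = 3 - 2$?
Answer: $\frac{4582128486654229}{2196324} \approx 2.0863 \cdot 10^{9}$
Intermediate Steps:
$j{\left(p \right)} = -8$ ($j{\left(p \right)} = -9 + \left(3 - 2\right) = -9 + 1 = -8$)
$f{\left(n \right)} = 169 n^{2}$ ($f{\left(n \right)} = \left(\left(-8 - 5\right) n\right)^{2} = \left(- 13 n\right)^{2} = 169 n^{2}$)
$\frac{23242}{\frac{1}{44176 + 45587}} + \frac{24925}{f{\left(-114 \right)}} = \frac{23242}{\frac{1}{44176 + 45587}} + \frac{24925}{169 \left(-114\right)^{2}} = \frac{23242}{\frac{1}{89763}} + \frac{24925}{169 \cdot 12996} = 23242 \frac{1}{\frac{1}{89763}} + \frac{24925}{2196324} = 23242 \cdot 89763 + 24925 \cdot \frac{1}{2196324} = 2086271646 + \frac{24925}{2196324} = \frac{4582128486654229}{2196324}$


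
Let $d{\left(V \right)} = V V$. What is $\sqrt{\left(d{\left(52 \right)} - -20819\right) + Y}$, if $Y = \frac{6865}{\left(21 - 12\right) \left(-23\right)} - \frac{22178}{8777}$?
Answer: $\frac{\sqrt{8614372313900866}}{605613} \approx 153.26$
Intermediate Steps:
$d{\left(V \right)} = V^{2}$
$Y = - \frac{64844951}{1816839}$ ($Y = \frac{6865}{\left(21 - 12\right) \left(-23\right)} - \frac{22178}{8777} = \frac{6865}{9 \left(-23\right)} - \frac{22178}{8777} = \frac{6865}{-207} - \frac{22178}{8777} = 6865 \left(- \frac{1}{207}\right) - \frac{22178}{8777} = - \frac{6865}{207} - \frac{22178}{8777} = - \frac{64844951}{1816839} \approx -35.691$)
$\sqrt{\left(d{\left(52 \right)} - -20819\right) + Y} = \sqrt{\left(52^{2} - -20819\right) - \frac{64844951}{1816839}} = \sqrt{\left(2704 + 20819\right) - \frac{64844951}{1816839}} = \sqrt{23523 - \frac{64844951}{1816839}} = \sqrt{\frac{42672658846}{1816839}} = \frac{\sqrt{8614372313900866}}{605613}$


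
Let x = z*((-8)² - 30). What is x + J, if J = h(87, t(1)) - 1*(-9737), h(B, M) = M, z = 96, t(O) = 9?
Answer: 13010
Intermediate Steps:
x = 3264 (x = 96*((-8)² - 30) = 96*(64 - 30) = 96*34 = 3264)
J = 9746 (J = 9 - 1*(-9737) = 9 + 9737 = 9746)
x + J = 3264 + 9746 = 13010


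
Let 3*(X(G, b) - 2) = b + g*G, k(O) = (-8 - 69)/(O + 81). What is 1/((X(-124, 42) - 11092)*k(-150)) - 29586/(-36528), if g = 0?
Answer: 350416095/432680248 ≈ 0.80987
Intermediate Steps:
k(O) = -77/(81 + O)
X(G, b) = 2 + b/3 (X(G, b) = 2 + (b + 0*G)/3 = 2 + (b + 0)/3 = 2 + b/3)
1/((X(-124, 42) - 11092)*k(-150)) - 29586/(-36528) = 1/(((2 + (1/3)*42) - 11092)*((-77/(81 - 150)))) - 29586/(-36528) = 1/(((2 + 14) - 11092)*((-77/(-69)))) - 29586*(-1/36528) = 1/((16 - 11092)*((-77*(-1/69)))) + 4931/6088 = 1/((-11076)*(77/69)) + 4931/6088 = -1/11076*69/77 + 4931/6088 = -23/284284 + 4931/6088 = 350416095/432680248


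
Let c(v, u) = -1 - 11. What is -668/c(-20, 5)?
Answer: 167/3 ≈ 55.667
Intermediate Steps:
c(v, u) = -12
-668/c(-20, 5) = -668/(-12) = -668*(-1/12) = 167/3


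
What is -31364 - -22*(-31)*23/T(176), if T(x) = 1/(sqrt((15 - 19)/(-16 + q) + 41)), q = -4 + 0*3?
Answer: -31364 - 15686*sqrt(1030)/5 ≈ -1.3205e+5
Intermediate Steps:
q = -4 (q = -4 + 0 = -4)
T(x) = sqrt(1030)/206 (T(x) = 1/(sqrt((15 - 19)/(-16 - 4) + 41)) = 1/(sqrt(-4/(-20) + 41)) = 1/(sqrt(-4*(-1/20) + 41)) = 1/(sqrt(1/5 + 41)) = 1/(sqrt(206/5)) = 1/(sqrt(1030)/5) = sqrt(1030)/206)
-31364 - -22*(-31)*23/T(176) = -31364 - -22*(-31)*23/(sqrt(1030)/206) = -31364 - 682*23*sqrt(1030)/5 = -31364 - 15686*sqrt(1030)/5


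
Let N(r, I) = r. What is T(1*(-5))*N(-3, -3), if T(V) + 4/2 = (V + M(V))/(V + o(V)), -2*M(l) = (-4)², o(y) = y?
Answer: 21/10 ≈ 2.1000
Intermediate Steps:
M(l) = -8 (M(l) = -½*(-4)² = -½*16 = -8)
T(V) = -2 + (-8 + V)/(2*V) (T(V) = -2 + (V - 8)/(V + V) = -2 + (-8 + V)/((2*V)) = -2 + (-8 + V)*(1/(2*V)) = -2 + (-8 + V)/(2*V))
T(1*(-5))*N(-3, -3) = (-3/2 - 4/(1*(-5)))*(-3) = (-3/2 - 4/(-5))*(-3) = (-3/2 - 4*(-⅕))*(-3) = (-3/2 + ⅘)*(-3) = -7/10*(-3) = 21/10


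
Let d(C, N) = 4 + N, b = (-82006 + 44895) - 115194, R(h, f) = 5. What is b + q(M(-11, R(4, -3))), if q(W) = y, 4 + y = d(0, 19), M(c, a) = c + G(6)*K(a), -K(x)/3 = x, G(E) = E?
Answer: -152286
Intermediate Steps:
K(x) = -3*x
b = -152305 (b = -37111 - 115194 = -152305)
M(c, a) = c - 18*a (M(c, a) = c + 6*(-3*a) = c - 18*a)
y = 19 (y = -4 + (4 + 19) = -4 + 23 = 19)
q(W) = 19
b + q(M(-11, R(4, -3))) = -152305 + 19 = -152286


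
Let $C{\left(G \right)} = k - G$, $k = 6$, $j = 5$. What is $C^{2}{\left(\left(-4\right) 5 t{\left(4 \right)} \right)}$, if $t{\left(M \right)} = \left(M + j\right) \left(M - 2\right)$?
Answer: $133956$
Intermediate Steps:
$t{\left(M \right)} = \left(-2 + M\right) \left(5 + M\right)$ ($t{\left(M \right)} = \left(M + 5\right) \left(M - 2\right) = \left(5 + M\right) \left(-2 + M\right) = \left(-2 + M\right) \left(5 + M\right)$)
$C{\left(G \right)} = 6 - G$
$C^{2}{\left(\left(-4\right) 5 t{\left(4 \right)} \right)} = \left(6 - \left(-4\right) 5 \left(-10 + 4^{2} + 3 \cdot 4\right)\right)^{2} = \left(6 - - 20 \left(-10 + 16 + 12\right)\right)^{2} = \left(6 - \left(-20\right) 18\right)^{2} = \left(6 - -360\right)^{2} = \left(6 + 360\right)^{2} = 366^{2} = 133956$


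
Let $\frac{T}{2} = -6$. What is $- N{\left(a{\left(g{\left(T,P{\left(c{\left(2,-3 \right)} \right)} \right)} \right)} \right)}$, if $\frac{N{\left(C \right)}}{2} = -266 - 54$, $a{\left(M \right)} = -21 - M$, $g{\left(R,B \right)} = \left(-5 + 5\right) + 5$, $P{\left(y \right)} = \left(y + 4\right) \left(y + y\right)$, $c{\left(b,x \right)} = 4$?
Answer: $640$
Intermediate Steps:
$T = -12$ ($T = 2 \left(-6\right) = -12$)
$P{\left(y \right)} = 2 y \left(4 + y\right)$ ($P{\left(y \right)} = \left(4 + y\right) 2 y = 2 y \left(4 + y\right)$)
$g{\left(R,B \right)} = 5$ ($g{\left(R,B \right)} = 0 + 5 = 5$)
$N{\left(C \right)} = -640$ ($N{\left(C \right)} = 2 \left(-266 - 54\right) = 2 \left(-320\right) = -640$)
$- N{\left(a{\left(g{\left(T,P{\left(c{\left(2,-3 \right)} \right)} \right)} \right)} \right)} = \left(-1\right) \left(-640\right) = 640$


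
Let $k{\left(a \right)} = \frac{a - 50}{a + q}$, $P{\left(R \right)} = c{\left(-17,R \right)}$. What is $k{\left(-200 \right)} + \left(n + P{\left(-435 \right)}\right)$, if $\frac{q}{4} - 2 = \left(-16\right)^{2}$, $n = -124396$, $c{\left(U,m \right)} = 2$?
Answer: $- \frac{51748029}{416} \approx -1.2439 \cdot 10^{5}$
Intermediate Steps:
$P{\left(R \right)} = 2$
$q = 1032$ ($q = 8 + 4 \left(-16\right)^{2} = 8 + 4 \cdot 256 = 8 + 1024 = 1032$)
$k{\left(a \right)} = \frac{-50 + a}{1032 + a}$ ($k{\left(a \right)} = \frac{a - 50}{a + 1032} = \frac{-50 + a}{1032 + a}$)
$k{\left(-200 \right)} + \left(n + P{\left(-435 \right)}\right) = \frac{-50 - 200}{1032 - 200} + \left(-124396 + 2\right) = \frac{1}{832} \left(-250\right) - 124394 = - \frac{125}{416} - 124394 = - \frac{51748029}{416}$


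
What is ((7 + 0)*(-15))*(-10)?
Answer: 1050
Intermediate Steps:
((7 + 0)*(-15))*(-10) = (7*(-15))*(-10) = -105*(-10) = 1050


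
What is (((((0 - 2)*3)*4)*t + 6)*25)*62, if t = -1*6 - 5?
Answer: 418500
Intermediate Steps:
t = -11 (t = -6 - 5 = -11)
(((((0 - 2)*3)*4)*t + 6)*25)*62 = (((((0 - 2)*3)*4)*(-11) + 6)*25)*62 = (((-2*3*4)*(-11) + 6)*25)*62 = ((-6*4*(-11) + 6)*25)*62 = ((-24*(-11) + 6)*25)*62 = ((264 + 6)*25)*62 = (270*25)*62 = 6750*62 = 418500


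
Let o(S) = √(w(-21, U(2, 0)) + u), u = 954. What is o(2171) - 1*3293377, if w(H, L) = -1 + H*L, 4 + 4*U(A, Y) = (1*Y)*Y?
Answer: -3293377 + √974 ≈ -3.2933e+6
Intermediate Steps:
U(A, Y) = -1 + Y²/4 (U(A, Y) = -1 + ((1*Y)*Y)/4 = -1 + (Y*Y)/4 = -1 + Y²/4)
o(S) = √974 (o(S) = √((-1 - 21*(-1 + (¼)*0²)) + 954) = √((-1 - 21*(-1 + (¼)*0)) + 954) = √((-1 - 21*(-1 + 0)) + 954) = √((-1 - 21*(-1)) + 954) = √((-1 + 21) + 954) = √(20 + 954) = √974)
o(2171) - 1*3293377 = √974 - 1*3293377 = √974 - 3293377 = -3293377 + √974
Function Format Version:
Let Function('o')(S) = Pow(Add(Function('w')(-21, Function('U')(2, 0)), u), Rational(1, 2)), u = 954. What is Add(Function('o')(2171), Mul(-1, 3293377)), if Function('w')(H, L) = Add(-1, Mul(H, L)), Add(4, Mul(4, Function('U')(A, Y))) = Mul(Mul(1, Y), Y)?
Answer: Add(-3293377, Pow(974, Rational(1, 2))) ≈ -3.2933e+6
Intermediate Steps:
Function('U')(A, Y) = Add(-1, Mul(Rational(1, 4), Pow(Y, 2))) (Function('U')(A, Y) = Add(-1, Mul(Rational(1, 4), Mul(Mul(1, Y), Y))) = Add(-1, Mul(Rational(1, 4), Mul(Y, Y))) = Add(-1, Mul(Rational(1, 4), Pow(Y, 2))))
Function('o')(S) = Pow(974, Rational(1, 2)) (Function('o')(S) = Pow(Add(Add(-1, Mul(-21, Add(-1, Mul(Rational(1, 4), Pow(0, 2))))), 954), Rational(1, 2)) = Pow(Add(Add(-1, Mul(-21, Add(-1, Mul(Rational(1, 4), 0)))), 954), Rational(1, 2)) = Pow(Add(Add(-1, Mul(-21, Add(-1, 0))), 954), Rational(1, 2)) = Pow(Add(Add(-1, Mul(-21, -1)), 954), Rational(1, 2)) = Pow(Add(Add(-1, 21), 954), Rational(1, 2)) = Pow(Add(20, 954), Rational(1, 2)) = Pow(974, Rational(1, 2)))
Add(Function('o')(2171), Mul(-1, 3293377)) = Add(Pow(974, Rational(1, 2)), Mul(-1, 3293377)) = Add(Pow(974, Rational(1, 2)), -3293377) = Add(-3293377, Pow(974, Rational(1, 2)))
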